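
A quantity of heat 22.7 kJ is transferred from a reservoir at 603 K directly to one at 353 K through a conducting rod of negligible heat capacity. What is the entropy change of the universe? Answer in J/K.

ΔS_total = 26.7 J/K

ΔS_hot = −Q/T_H = −22700/603 = -37.65 J/K and ΔS_cold = +Q/T_C = 22700/353 = 64.31 J/K.
ΔS_total = -37.65 + 64.31 = 26.7 J/K, positive as the second law requires.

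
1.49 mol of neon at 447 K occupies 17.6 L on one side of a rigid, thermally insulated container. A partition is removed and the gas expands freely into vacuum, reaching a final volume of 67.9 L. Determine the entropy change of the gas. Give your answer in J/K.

ΔS_gas = 16.7 J/K

For an ideal gas in free expansion Q = 0 and W = 0, so T is unchanged.
Entropy is a state function; using a reversible isothermal path, ΔS_gas = nR ln(V₂/V₁) = 1.49 × 8.314 × ln(67.9/17.6) = 16.7 J/K.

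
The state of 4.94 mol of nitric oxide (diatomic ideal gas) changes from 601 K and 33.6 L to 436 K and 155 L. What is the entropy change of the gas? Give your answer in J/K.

ΔS = 29.8 J/K

Entropy is a state function: ΔS = nC_V ln(T₂/T₁) + nR ln(V₂/V₁), with C_V = 5R/2 = 20.79 J mol⁻¹ K⁻¹ for a diatomic ideal gas.
ΔS = 4.94 × [20.79 × ln(436/601) + 8.314 × ln(155/33.6)] = 29.8 J/K.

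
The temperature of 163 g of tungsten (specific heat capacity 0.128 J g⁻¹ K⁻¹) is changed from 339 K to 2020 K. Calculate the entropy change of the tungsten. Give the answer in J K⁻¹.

ΔS = 37.2 J/K

ΔS = ∫dQ_rev/T = m c ln(T₂/T₁) = 163 × 0.128 × ln(2020/339) = 37.2 J/K.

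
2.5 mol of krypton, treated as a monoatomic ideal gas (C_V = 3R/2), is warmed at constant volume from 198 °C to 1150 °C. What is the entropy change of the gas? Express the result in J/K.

In kelvin: T₁ = 471.15 K, T₂ = 1423.15 K. At constant volume, ΔS = nC_V ln(T₂/T₁) with C_V = 3R/2 = 12.47 J mol⁻¹ K⁻¹.
ΔS = 2.5 × 12.47 × ln(1423.15/471.15) = 34.5 J/K.

ΔS = 34.5 J/K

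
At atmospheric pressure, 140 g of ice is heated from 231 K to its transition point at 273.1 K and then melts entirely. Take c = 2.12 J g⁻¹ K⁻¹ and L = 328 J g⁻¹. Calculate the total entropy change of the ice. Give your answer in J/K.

ΔS = 218 J/K

Warming step: ΔS₁ = m c ln(T_tr/T_i) = 140 × 2.12 × ln(273.1/231) = 49.69 J/K.
Phase change: ΔS₂ = +mL/T_tr = 140 × 328 / 273.1 = 168.1 J/K.
ΔS_total = (49.69) + (168.1) = 218 J/K.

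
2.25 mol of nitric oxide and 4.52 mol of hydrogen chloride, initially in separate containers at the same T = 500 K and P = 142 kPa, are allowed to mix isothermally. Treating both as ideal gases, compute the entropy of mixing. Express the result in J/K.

Mole fractions: x_A = 2.25/6.77 = 0.332, x_B = 0.668.
ΔS_mix = −R(n_A ln x_A + n_B ln x_B) = −8.314 × (2.25 ln 0.332 + 4.52 ln 0.668) = 35.8 J/K.

ΔS_mix = 35.8 J/K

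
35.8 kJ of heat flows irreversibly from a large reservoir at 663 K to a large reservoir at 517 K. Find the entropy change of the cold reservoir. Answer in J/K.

The cold reservoir gains heat Q, so ΔS_cold = +Q/T_C = 35800/517 = 69.2 J/K.

ΔS_cold = 69.2 J/K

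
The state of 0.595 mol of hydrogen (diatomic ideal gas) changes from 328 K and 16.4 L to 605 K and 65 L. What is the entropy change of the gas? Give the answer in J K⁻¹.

ΔS = 14.4 J/K

Entropy is a state function: ΔS = nC_V ln(T₂/T₁) + nR ln(V₂/V₁), with C_V = 5R/2 = 20.79 J mol⁻¹ K⁻¹ for a diatomic ideal gas.
ΔS = 0.595 × [20.79 × ln(605/328) + 8.314 × ln(65/16.4)] = 14.4 J/K.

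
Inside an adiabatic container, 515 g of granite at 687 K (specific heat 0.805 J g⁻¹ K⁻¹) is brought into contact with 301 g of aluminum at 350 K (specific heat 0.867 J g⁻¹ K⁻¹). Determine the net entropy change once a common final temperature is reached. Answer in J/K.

Energy balance: T_f = (m₁c₁T₁ + m₂c₂T₂)/(m₁c₁ + m₂c₂) = 556.81 K.
ΔS₁ = m₁c₁ ln(T_f/T₁) = 414.575 × ln(556.81/687) = -87.1 J/K.
ΔS₂ = m₂c₂ ln(T_f/T₂) = 260.967 × ln(556.81/350) = 121.2 J/K.
ΔS_total = -87.1 + 121.2 = 34.1 J/K.

ΔS_total = 34.1 J/K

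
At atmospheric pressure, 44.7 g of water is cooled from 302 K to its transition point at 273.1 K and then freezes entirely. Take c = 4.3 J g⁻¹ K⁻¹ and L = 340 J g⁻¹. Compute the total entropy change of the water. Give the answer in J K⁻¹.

ΔS = -75 J/K

Cooling step: ΔS₁ = m c ln(T_tr/T_i) = 44.7 × 4.3 × ln(273.1/302) = -19.33 J/K.
Phase change: ΔS₂ = −mL/T_tr = −44.7 × 340 / 273.1 = -55.65 J/K.
ΔS_total = (-19.33) + (-55.65) = -75 J/K.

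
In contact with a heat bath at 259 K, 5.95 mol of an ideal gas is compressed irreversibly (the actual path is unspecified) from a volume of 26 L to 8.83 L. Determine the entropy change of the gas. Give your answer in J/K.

Entropy is a state function, so ΔS_gas depends only on the end states.
For an isothermal ideal gas ΔS_gas = nR ln(V₂/V₁) = 5.95 × 8.314 × ln(8.83/26) = -53.4 J/K.

ΔS_gas = -53.4 J/K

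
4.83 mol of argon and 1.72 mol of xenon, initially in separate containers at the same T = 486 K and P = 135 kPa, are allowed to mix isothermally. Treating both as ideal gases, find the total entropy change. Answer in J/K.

ΔS_mix = 31.4 J/K

Mole fractions: x_A = 4.83/6.55 = 0.737, x_B = 0.263.
ΔS_mix = −R(n_A ln x_A + n_B ln x_B) = −8.314 × (4.83 ln 0.737 + 1.72 ln 0.263) = 31.4 J/K.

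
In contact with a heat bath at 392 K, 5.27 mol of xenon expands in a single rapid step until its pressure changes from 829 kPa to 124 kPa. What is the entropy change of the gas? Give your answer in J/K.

ΔS_gas = 83.2 J/K

Entropy is a state function, so ΔS_gas depends only on the end states.
For an isothermal ideal gas ΔS_gas = nR ln(P₁/P₂) = 5.27 × 8.314 × ln(829/124) = 83.2 J/K.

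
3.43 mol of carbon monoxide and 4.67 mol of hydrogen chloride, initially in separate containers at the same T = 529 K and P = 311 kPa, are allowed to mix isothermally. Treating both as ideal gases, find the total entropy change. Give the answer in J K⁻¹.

Mole fractions: x_A = 3.43/8.1 = 0.423, x_B = 0.577.
ΔS_mix = −R(n_A ln x_A + n_B ln x_B) = −8.314 × (3.43 ln 0.423 + 4.67 ln 0.577) = 45.9 J/K.

ΔS_mix = 45.9 J/K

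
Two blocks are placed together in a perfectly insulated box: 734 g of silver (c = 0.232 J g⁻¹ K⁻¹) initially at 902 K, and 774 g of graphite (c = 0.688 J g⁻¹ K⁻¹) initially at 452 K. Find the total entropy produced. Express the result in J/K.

Energy balance: T_f = (m₁c₁T₁ + m₂c₂T₂)/(m₁c₁ + m₂c₂) = 561.03 K.
ΔS₁ = m₁c₁ ln(T_f/T₁) = 170.288 × ln(561.03/902) = -80.86 J/K.
ΔS₂ = m₂c₂ ln(T_f/T₂) = 532.512 × ln(561.03/452) = 115.1 J/K.
ΔS_total = -80.86 + 115.1 = 34.2 J/K.

ΔS_total = 34.2 J/K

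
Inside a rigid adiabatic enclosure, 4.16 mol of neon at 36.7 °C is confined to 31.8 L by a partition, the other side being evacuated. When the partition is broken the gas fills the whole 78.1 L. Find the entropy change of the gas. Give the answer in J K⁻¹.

No heat is exchanged and no work is done, so the ideal-gas temperature stays constant.
Entropy is a state function; using a reversible isothermal path, ΔS_gas = nR ln(V₂/V₁) = 4.16 × 8.314 × ln(78.1/31.8) = 31.1 J/K.

ΔS_gas = 31.1 J/K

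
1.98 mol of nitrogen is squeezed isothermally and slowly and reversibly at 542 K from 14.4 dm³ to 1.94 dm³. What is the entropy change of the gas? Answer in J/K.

For an isothermal ideal gas ΔS_gas = nR ln(V₂/V₁) = 1.98 × 8.314 × ln(1.94/14.4) = -33 J/K.

ΔS_gas = -33 J/K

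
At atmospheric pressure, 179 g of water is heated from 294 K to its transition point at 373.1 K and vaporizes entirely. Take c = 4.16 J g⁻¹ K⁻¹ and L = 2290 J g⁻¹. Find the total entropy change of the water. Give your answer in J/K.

ΔS = 1280 J/K

Warming step: ΔS₁ = m c ln(T_tr/T_i) = 179 × 4.16 × ln(373.1/294) = 177.4 J/K.
Phase change: ΔS₂ = +mL/T_tr = 179 × 2290 / 373.1 = 1099 J/K.
ΔS_total = (177.4) + (1099) = 1280 J/K.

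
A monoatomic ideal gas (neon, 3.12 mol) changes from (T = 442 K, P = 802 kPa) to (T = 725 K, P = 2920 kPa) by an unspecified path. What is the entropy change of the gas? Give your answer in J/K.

ΔS = -1.43 J/K

ΔS = nC_p ln(T₂/T₁) − nR ln(P₂/P₁), with C_p = 5R/2 = 20.79 J mol⁻¹ K⁻¹ for a monoatomic ideal gas.
ΔS = 3.12 × [20.79 × ln(725/442) − 8.314 × ln(2920/802)] = -1.43 J/K.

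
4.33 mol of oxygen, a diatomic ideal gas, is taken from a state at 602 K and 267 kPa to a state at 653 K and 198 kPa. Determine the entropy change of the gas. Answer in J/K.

ΔS = nC_p ln(T₂/T₁) − nR ln(P₂/P₁), with C_p = 7R/2 = 29.1 J mol⁻¹ K⁻¹ for a diatomic ideal gas.
ΔS = 4.33 × [29.1 × ln(653/602) − 8.314 × ln(198/267)] = 21 J/K.

ΔS = 21 J/K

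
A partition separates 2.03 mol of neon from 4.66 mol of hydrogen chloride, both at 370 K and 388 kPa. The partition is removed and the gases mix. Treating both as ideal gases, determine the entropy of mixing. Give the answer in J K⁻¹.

Mole fractions: x_A = 2.03/6.69 = 0.303, x_B = 0.697.
ΔS_mix = −R(n_A ln x_A + n_B ln x_B) = −8.314 × (2.03 ln 0.303 + 4.66 ln 0.697) = 34.1 J/K.

ΔS_mix = 34.1 J/K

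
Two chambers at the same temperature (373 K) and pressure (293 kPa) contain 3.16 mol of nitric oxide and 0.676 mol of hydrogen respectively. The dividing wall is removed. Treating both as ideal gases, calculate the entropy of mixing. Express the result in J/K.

Mole fractions: x_A = 3.16/3.84 = 0.824, x_B = 0.176.
ΔS_mix = −R(n_A ln x_A + n_B ln x_B) = −8.314 × (3.16 ln 0.824 + 0.676 ln 0.176) = 14.8 J/K.

ΔS_mix = 14.8 J/K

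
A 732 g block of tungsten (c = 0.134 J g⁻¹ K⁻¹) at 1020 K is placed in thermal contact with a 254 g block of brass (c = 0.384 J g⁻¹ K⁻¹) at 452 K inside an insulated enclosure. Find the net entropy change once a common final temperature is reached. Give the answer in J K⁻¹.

Energy balance: T_f = (m₁c₁T₁ + m₂c₂T₂)/(m₁c₁ + m₂c₂) = 736.8 K.
ΔS₁ = m₁c₁ ln(T_f/T₁) = 98.088 × ln(736.8/1020) = -31.9 J/K.
ΔS₂ = m₂c₂ ln(T_f/T₂) = 97.536 × ln(736.8/452) = 47.66 J/K.
ΔS_total = -31.9 + 47.66 = 15.8 J/K.

ΔS_total = 15.8 J/K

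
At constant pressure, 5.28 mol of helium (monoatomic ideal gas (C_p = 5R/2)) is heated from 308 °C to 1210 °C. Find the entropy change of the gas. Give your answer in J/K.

In kelvin: T₁ = 581.15 K, T₂ = 1483.15 K. At constant pressure, ΔS = nC_p ln(T₂/T₁) with C_p = 5R/2 = 20.79 J mol⁻¹ K⁻¹.
ΔS = 5.28 × 20.79 × ln(1483.15/581.15) = 103 J/K.

ΔS = 103 J/K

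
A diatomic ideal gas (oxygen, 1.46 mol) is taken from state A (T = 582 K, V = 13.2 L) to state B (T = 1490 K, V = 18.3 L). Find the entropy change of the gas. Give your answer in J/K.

Entropy is a state function: ΔS = nC_V ln(T₂/T₁) + nR ln(V₂/V₁), with C_V = 5R/2 = 20.79 J mol⁻¹ K⁻¹ for a diatomic ideal gas.
ΔS = 1.46 × [20.79 × ln(1490/582) + 8.314 × ln(18.3/13.2)] = 32.5 J/K.

ΔS = 32.5 J/K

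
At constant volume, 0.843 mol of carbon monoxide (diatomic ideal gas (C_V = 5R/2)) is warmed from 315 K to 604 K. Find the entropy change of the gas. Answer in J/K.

At constant volume, ΔS = nC_V ln(T₂/T₁) with C_V = 5R/2 = 20.79 J mol⁻¹ K⁻¹.
ΔS = 0.843 × 20.79 × ln(604/315) = 11.4 J/K.

ΔS = 11.4 J/K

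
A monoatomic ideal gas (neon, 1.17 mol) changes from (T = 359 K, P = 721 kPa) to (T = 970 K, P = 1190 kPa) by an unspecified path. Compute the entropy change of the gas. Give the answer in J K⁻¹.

ΔS = 19.3 J/K

ΔS = nC_p ln(T₂/T₁) − nR ln(P₂/P₁), with C_p = 5R/2 = 20.79 J mol⁻¹ K⁻¹ for a monoatomic ideal gas.
ΔS = 1.17 × [20.79 × ln(970/359) − 8.314 × ln(1190/721)] = 19.3 J/K.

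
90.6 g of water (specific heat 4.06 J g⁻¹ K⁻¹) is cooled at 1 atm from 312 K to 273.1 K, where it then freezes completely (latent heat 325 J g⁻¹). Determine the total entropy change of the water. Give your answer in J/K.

Cooling step: ΔS₁ = m c ln(T_tr/T_i) = 90.6 × 4.06 × ln(273.1/312) = -48.98 J/K.
Phase change: ΔS₂ = −mL/T_tr = −90.6 × 325 / 273.1 = -107.8 J/K.
ΔS_total = (-48.98) + (-107.8) = -157 J/K.

ΔS = -157 J/K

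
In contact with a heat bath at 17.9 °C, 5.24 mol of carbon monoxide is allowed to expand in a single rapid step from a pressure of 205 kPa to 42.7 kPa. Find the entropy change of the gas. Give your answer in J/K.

Entropy is a state function, so ΔS_gas depends only on the end states.
For an isothermal ideal gas ΔS_gas = nR ln(P₁/P₂) = 5.24 × 8.314 × ln(205/42.7) = 68.3 J/K.

ΔS_gas = 68.3 J/K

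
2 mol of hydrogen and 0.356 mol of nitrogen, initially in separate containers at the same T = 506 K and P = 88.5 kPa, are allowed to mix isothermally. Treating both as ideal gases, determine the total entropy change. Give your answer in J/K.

Mole fractions: x_A = 2/2.36 = 0.849, x_B = 0.151.
ΔS_mix = −R(n_A ln x_A + n_B ln x_B) = −8.314 × (2 ln 0.849 + 0.356 ln 0.151) = 8.32 J/K.

ΔS_mix = 8.32 J/K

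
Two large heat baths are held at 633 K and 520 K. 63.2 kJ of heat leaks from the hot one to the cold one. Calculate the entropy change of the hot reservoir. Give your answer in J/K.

The hot reservoir loses heat Q, so ΔS_hot = −Q/T_H = −63200/633 = -99.8 J/K.

ΔS_hot = -99.8 J/K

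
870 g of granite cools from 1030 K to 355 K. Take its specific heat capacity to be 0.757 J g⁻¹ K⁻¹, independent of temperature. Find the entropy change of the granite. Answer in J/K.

ΔS = -702 J/K

ΔS = ∫dQ_rev/T = m c ln(T₂/T₁) = 870 × 0.757 × ln(355/1030) = -702 J/K.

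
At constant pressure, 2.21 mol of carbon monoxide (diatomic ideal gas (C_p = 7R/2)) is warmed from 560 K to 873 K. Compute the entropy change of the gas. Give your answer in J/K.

At constant pressure, ΔS = nC_p ln(T₂/T₁) with C_p = 7R/2 = 29.1 J mol⁻¹ K⁻¹.
ΔS = 2.21 × 29.1 × ln(873/560) = 28.6 J/K.

ΔS = 28.6 J/K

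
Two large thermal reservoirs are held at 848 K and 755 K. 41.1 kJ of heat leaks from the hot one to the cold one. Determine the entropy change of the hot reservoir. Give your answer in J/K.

ΔS_hot = -48.5 J/K

The hot reservoir loses heat Q, so ΔS_hot = −Q/T_H = −41100/848 = -48.5 J/K.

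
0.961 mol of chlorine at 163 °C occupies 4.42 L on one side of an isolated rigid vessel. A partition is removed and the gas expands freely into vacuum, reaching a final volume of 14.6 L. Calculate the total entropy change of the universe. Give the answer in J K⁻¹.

ΔS_universe = 9.55 J/K

For an ideal gas in free expansion Q = 0 and W = 0, so T is unchanged.
Entropy is a state function; using a reversible isothermal path, ΔS_gas = nR ln(V₂/V₁) = 0.961 × 8.314 × ln(14.6/4.42) = 9.55 J/K.
The insulated surroundings exchange no heat, so ΔS_surr = 0 and ΔS_universe = ΔS_gas.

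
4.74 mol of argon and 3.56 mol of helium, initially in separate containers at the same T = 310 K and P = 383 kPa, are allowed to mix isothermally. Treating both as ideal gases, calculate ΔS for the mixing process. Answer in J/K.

ΔS_mix = 47.1 J/K

Mole fractions: x_A = 4.74/8.3 = 0.571, x_B = 0.429.
ΔS_mix = −R(n_A ln x_A + n_B ln x_B) = −8.314 × (4.74 ln 0.571 + 3.56 ln 0.429) = 47.1 J/K.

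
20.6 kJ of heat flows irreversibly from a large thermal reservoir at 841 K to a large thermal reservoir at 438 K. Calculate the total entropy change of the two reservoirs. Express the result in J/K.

ΔS_hot = −Q/T_H = −20600/841 = -24.49 J/K and ΔS_cold = +Q/T_C = 20600/438 = 47.03 J/K.
ΔS_total = -24.49 + 47.03 = 22.5 J/K, positive as the second law requires.

ΔS_total = 22.5 J/K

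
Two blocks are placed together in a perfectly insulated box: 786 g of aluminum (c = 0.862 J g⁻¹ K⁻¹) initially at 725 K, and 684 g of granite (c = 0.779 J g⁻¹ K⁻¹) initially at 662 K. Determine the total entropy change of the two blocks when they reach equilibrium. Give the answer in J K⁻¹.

Energy balance: T_f = (m₁c₁T₁ + m₂c₂T₂)/(m₁c₁ + m₂c₂) = 697.27 K.
ΔS₁ = m₁c₁ ln(T_f/T₁) = 677.532 × ln(697.27/725) = -26.427 J/K.
ΔS₂ = m₂c₂ ln(T_f/T₂) = 532.836 × ln(697.27/662) = 27.655 J/K.
ΔS_total = -26.427 + 27.655 = 1.23 J/K.

ΔS_total = 1.23 J/K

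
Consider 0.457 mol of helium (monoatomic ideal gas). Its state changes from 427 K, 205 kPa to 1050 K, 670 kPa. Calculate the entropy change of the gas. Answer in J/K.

ΔS = nC_p ln(T₂/T₁) − nR ln(P₂/P₁), with C_p = 5R/2 = 20.79 J mol⁻¹ K⁻¹ for a monoatomic ideal gas.
ΔS = 0.457 × [20.79 × ln(1050/427) − 8.314 × ln(670/205)] = 4.05 J/K.

ΔS = 4.05 J/K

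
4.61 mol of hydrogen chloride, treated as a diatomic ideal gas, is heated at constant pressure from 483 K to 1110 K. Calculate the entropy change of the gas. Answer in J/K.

At constant pressure, ΔS = nC_p ln(T₂/T₁) with C_p = 7R/2 = 29.1 J mol⁻¹ K⁻¹.
ΔS = 4.61 × 29.1 × ln(1110/483) = 112 J/K.

ΔS = 112 J/K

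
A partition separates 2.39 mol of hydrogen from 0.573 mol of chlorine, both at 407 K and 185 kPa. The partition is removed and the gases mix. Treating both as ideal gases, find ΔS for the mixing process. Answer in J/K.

ΔS_mix = 12.1 J/K

Mole fractions: x_A = 2.39/2.96 = 0.807, x_B = 0.193.
ΔS_mix = −R(n_A ln x_A + n_B ln x_B) = −8.314 × (2.39 ln 0.807 + 0.573 ln 0.193) = 12.1 J/K.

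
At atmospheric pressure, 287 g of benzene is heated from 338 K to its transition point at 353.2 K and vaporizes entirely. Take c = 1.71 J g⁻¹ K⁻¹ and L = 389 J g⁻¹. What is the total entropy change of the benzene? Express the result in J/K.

ΔS = 338 J/K

Warming step: ΔS₁ = m c ln(T_tr/T_i) = 287 × 1.71 × ln(353.2/338) = 21.59 J/K.
Phase change: ΔS₂ = +mL/T_tr = 287 × 389 / 353.2 = 316.1 J/K.
ΔS_total = (21.59) + (316.1) = 338 J/K.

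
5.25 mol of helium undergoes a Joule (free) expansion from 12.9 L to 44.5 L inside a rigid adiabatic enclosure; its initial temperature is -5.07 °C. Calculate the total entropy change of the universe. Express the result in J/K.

ΔS_universe = 54 J/K

No heat is exchanged and no work is done, so the ideal-gas temperature stays constant.
Entropy is a state function; using a reversible isothermal path, ΔS_gas = nR ln(V₂/V₁) = 5.25 × 8.314 × ln(44.5/12.9) = 54 J/K.
The insulated surroundings exchange no heat, so ΔS_surr = 0 and ΔS_universe = ΔS_gas.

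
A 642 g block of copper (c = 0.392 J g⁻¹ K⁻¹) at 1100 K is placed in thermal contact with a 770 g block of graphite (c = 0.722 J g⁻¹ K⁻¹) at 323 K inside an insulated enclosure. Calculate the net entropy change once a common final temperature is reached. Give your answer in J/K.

ΔS_total = 143 J/K

Energy balance: T_f = (m₁c₁T₁ + m₂c₂T₂)/(m₁c₁ + m₂c₂) = 565.13 K.
ΔS₁ = m₁c₁ ln(T_f/T₁) = 251.664 × ln(565.13/1100) = -167.6 J/K.
ΔS₂ = m₂c₂ ln(T_f/T₂) = 555.94 × ln(565.13/323) = 311 J/K.
ΔS_total = -167.6 + 311 = 143 J/K.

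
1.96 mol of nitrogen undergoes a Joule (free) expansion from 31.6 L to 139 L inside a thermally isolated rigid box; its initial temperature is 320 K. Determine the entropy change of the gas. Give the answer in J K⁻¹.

For an ideal gas in free expansion Q = 0 and W = 0, so T is unchanged.
Entropy is a state function; using a reversible isothermal path, ΔS_gas = nR ln(V₂/V₁) = 1.96 × 8.314 × ln(139/31.6) = 24.1 J/K.

ΔS_gas = 24.1 J/K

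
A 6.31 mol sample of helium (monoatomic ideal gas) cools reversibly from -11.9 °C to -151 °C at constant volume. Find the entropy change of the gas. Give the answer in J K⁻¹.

ΔS = -59.8 J/K

In kelvin: T₁ = 261.25 K, T₂ = 122.15 K. At constant volume, ΔS = nC_V ln(T₂/T₁) with C_V = 3R/2 = 12.47 J mol⁻¹ K⁻¹.
ΔS = 6.31 × 12.47 × ln(122.15/261.25) = -59.8 J/K.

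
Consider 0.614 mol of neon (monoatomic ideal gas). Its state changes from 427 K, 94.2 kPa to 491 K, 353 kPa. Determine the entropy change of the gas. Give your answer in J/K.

ΔS = -4.96 J/K

ΔS = nC_p ln(T₂/T₁) − nR ln(P₂/P₁), with C_p = 5R/2 = 20.79 J mol⁻¹ K⁻¹ for a monoatomic ideal gas.
ΔS = 0.614 × [20.79 × ln(491/427) − 8.314 × ln(353/94.2)] = -4.96 J/K.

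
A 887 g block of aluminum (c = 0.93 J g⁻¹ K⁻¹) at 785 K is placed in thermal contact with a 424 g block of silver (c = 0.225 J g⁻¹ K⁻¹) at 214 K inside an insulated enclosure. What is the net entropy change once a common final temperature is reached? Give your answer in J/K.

Energy balance: T_f = (m₁c₁T₁ + m₂c₂T₂)/(m₁c₁ + m₂c₂) = 725.81 K.
ΔS₁ = m₁c₁ ln(T_f/T₁) = 824.91 × ln(725.81/785) = -64.67 J/K.
ΔS₂ = m₂c₂ ln(T_f/T₂) = 95.4 × ln(725.81/214) = 116.5 J/K.
ΔS_total = -64.67 + 116.5 = 51.8 J/K.

ΔS_total = 51.8 J/K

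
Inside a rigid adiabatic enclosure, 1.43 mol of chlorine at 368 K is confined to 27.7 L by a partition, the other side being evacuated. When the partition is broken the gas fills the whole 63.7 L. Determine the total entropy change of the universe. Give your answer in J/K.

ΔS_universe = 9.9 J/K

For an ideal gas in free expansion Q = 0 and W = 0, so T is unchanged.
Entropy is a state function; using a reversible isothermal path, ΔS_gas = nR ln(V₂/V₁) = 1.43 × 8.314 × ln(63.7/27.7) = 9.9 J/K.
The insulated surroundings exchange no heat, so ΔS_surr = 0 and ΔS_universe = ΔS_gas.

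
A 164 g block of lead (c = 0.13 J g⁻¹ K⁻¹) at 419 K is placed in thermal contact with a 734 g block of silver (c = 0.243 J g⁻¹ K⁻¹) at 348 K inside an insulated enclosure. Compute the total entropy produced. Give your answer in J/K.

ΔS_total = 0.345 J/K

Energy balance: T_f = (m₁c₁T₁ + m₂c₂T₂)/(m₁c₁ + m₂c₂) = 355.58 K.
ΔS₁ = m₁c₁ ln(T_f/T₁) = 21.32 × ln(355.58/419) = -3.499 J/K.
ΔS₂ = m₂c₂ ln(T_f/T₂) = 178.362 × ln(355.58/348) = 3.844 J/K.
ΔS_total = -3.499 + 3.844 = 0.345 J/K.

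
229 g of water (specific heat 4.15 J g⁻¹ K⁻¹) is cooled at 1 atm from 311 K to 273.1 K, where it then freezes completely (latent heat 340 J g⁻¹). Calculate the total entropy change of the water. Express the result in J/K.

Cooling step: ΔS₁ = m c ln(T_tr/T_i) = 229 × 4.15 × ln(273.1/311) = -123.5 J/K.
Phase change: ΔS₂ = −mL/T_tr = −229 × 340 / 273.1 = -285.1 J/K.
ΔS_total = (-123.5) + (-285.1) = -409 J/K.

ΔS = -409 J/K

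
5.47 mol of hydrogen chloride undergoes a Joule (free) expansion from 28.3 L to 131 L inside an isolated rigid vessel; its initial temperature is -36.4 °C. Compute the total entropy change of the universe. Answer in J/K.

ΔS_universe = 69.7 J/K

No heat is exchanged and no work is done, so the ideal-gas temperature stays constant.
Entropy is a state function; using a reversible isothermal path, ΔS_gas = nR ln(V₂/V₁) = 5.47 × 8.314 × ln(131/28.3) = 69.7 J/K.
The insulated surroundings exchange no heat, so ΔS_surr = 0 and ΔS_universe = ΔS_gas.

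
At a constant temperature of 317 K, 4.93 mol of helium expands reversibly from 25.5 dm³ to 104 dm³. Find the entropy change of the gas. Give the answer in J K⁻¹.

ΔS_gas = 57.6 J/K

For an isothermal ideal gas ΔS_gas = nR ln(V₂/V₁) = 4.93 × 8.314 × ln(104/25.5) = 57.6 J/K.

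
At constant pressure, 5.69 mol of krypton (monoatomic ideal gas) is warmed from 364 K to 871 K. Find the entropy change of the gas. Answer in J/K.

At constant pressure, ΔS = nC_p ln(T₂/T₁) with C_p = 5R/2 = 20.79 J mol⁻¹ K⁻¹.
ΔS = 5.69 × 20.79 × ln(871/364) = 103 J/K.

ΔS = 103 J/K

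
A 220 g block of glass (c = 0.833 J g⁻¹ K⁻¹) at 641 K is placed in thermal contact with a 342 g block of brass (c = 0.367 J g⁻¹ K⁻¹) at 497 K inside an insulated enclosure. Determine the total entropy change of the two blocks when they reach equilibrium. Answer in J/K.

ΔS_total = 2.37 J/K

Energy balance: T_f = (m₁c₁T₁ + m₂c₂T₂)/(m₁c₁ + m₂c₂) = 582.47 K.
ΔS₁ = m₁c₁ ln(T_f/T₁) = 183.26 × ln(582.47/641) = -17.55 J/K.
ΔS₂ = m₂c₂ ln(T_f/T₂) = 125.514 × ln(582.47/497) = 19.92 J/K.
ΔS_total = -17.55 + 19.92 = 2.37 J/K.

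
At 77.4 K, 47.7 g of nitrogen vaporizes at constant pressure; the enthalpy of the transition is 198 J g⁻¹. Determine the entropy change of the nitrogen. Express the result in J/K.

ΔS = 122 J/K

Heat absorbed by the substance: Q = mL = 47.7 × 198 = 9444.6 J.
At constant T, ΔS = Q_rev/T = 9444.6 / 77.4 = 122 J/K.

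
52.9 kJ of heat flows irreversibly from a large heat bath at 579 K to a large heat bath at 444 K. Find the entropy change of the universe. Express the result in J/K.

ΔS_hot = −Q/T_H = −52900/579 = -91.364 J/K and ΔS_cold = +Q/T_C = 52900/444 = 119.14 J/K.
ΔS_total = -91.364 + 119.14 = 27.8 J/K, positive as the second law requires.

ΔS_total = 27.8 J/K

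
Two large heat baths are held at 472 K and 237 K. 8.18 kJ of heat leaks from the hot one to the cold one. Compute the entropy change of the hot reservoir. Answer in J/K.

The hot reservoir loses heat Q, so ΔS_hot = −Q/T_H = −8180/472 = -17.3 J/K.

ΔS_hot = -17.3 J/K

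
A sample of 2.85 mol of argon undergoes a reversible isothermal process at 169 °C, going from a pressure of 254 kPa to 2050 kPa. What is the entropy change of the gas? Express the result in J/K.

ΔS_gas = -49.5 J/K

For an isothermal ideal gas ΔS_gas = nR ln(P₁/P₂) = 2.85 × 8.314 × ln(254/2050) = -49.5 J/K.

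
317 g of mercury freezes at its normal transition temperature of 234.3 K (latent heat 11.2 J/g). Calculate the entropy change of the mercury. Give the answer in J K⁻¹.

ΔS = -15.2 J/K

Heat released by the substance: Q = −mL = −317 × 11.2 = −3550.4 J.
At constant T, ΔS = Q_rev/T = −3550.4 / 234.3 = -15.2 J/K.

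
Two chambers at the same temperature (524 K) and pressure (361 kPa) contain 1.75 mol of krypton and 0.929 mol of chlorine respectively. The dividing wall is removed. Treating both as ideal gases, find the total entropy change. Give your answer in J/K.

ΔS_mix = 14.4 J/K

Mole fractions: x_A = 1.75/2.68 = 0.653, x_B = 0.347.
ΔS_mix = −R(n_A ln x_A + n_B ln x_B) = −8.314 × (1.75 ln 0.653 + 0.929 ln 0.347) = 14.4 J/K.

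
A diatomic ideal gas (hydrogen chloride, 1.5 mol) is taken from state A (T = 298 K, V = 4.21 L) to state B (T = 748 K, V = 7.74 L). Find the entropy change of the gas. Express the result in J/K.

Entropy is a state function: ΔS = nC_V ln(T₂/T₁) + nR ln(V₂/V₁), with C_V = 5R/2 = 20.79 J mol⁻¹ K⁻¹ for a diatomic ideal gas.
ΔS = 1.5 × [20.79 × ln(748/298) + 8.314 × ln(7.74/4.21)] = 36.3 J/K.

ΔS = 36.3 J/K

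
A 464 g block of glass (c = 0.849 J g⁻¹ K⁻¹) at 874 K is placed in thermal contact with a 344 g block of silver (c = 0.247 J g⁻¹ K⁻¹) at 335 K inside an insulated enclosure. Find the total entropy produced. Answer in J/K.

Energy balance: T_f = (m₁c₁T₁ + m₂c₂T₂)/(m₁c₁ + m₂c₂) = 778.37 K.
ΔS₁ = m₁c₁ ln(T_f/T₁) = 393.936 × ln(778.37/874) = -45.65 J/K.
ΔS₂ = m₂c₂ ln(T_f/T₂) = 84.968 × ln(778.37/335) = 71.63 J/K.
ΔS_total = -45.65 + 71.63 = 26 J/K.

ΔS_total = 26 J/K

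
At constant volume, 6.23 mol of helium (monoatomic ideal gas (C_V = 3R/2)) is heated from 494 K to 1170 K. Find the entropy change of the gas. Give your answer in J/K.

ΔS = 67 J/K

At constant volume, ΔS = nC_V ln(T₂/T₁) with C_V = 3R/2 = 12.47 J mol⁻¹ K⁻¹.
ΔS = 6.23 × 12.47 × ln(1170/494) = 67 J/K.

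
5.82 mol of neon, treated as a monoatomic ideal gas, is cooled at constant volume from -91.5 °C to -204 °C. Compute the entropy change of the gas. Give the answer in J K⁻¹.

ΔS = -70.1 J/K

In kelvin: T₁ = 181.65 K, T₂ = 69.15 K. At constant volume, ΔS = nC_V ln(T₂/T₁) with C_V = 3R/2 = 12.47 J mol⁻¹ K⁻¹.
ΔS = 5.82 × 12.47 × ln(69.15/181.65) = -70.1 J/K.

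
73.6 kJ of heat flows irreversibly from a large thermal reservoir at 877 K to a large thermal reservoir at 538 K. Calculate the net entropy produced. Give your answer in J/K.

ΔS_hot = −Q/T_H = −73600/877 = -83.92 J/K and ΔS_cold = +Q/T_C = 73600/538 = 136.8 J/K.
ΔS_total = -83.92 + 136.8 = 52.9 J/K, positive as the second law requires.

ΔS_total = 52.9 J/K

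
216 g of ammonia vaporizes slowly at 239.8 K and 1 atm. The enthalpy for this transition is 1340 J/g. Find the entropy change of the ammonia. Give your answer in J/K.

Heat absorbed by the substance: Q = mL = 216 × 1340 = 289440 J.
At constant T, ΔS = Q_rev/T = 289440 / 239.8 = 1210 J/K.

ΔS = 1210 J/K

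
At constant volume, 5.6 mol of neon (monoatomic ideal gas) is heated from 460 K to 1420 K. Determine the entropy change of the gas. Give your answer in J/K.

ΔS = 78.7 J/K

At constant volume, ΔS = nC_V ln(T₂/T₁) with C_V = 3R/2 = 12.47 J mol⁻¹ K⁻¹.
ΔS = 5.6 × 12.47 × ln(1420/460) = 78.7 J/K.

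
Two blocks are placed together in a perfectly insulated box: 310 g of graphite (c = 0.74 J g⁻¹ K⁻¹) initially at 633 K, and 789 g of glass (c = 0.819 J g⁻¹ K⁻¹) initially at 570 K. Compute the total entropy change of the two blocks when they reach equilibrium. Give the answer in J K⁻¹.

ΔS_total = 0.946 J/K

Energy balance: T_f = (m₁c₁T₁ + m₂c₂T₂)/(m₁c₁ + m₂c₂) = 586.51 K.
ΔS₁ = m₁c₁ ln(T_f/T₁) = 229.4 × ln(586.51/633) = -17.5 J/K.
ΔS₂ = m₂c₂ ln(T_f/T₂) = 646.191 × ln(586.51/570) = 18.446 J/K.
ΔS_total = -17.5 + 18.446 = 0.946 J/K.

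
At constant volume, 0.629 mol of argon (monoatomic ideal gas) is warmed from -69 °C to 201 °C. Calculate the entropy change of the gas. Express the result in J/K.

ΔS = 6.61 J/K

In kelvin: T₁ = 204.15 K, T₂ = 474.15 K. At constant volume, ΔS = nC_V ln(T₂/T₁) with C_V = 3R/2 = 12.47 J mol⁻¹ K⁻¹.
ΔS = 0.629 × 12.47 × ln(474.15/204.15) = 6.61 J/K.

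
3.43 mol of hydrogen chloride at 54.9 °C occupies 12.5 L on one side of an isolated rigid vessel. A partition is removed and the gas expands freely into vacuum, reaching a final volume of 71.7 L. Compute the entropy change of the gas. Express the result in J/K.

No heat is exchanged and no work is done, so the ideal-gas temperature stays constant.
Entropy is a state function; using a reversible isothermal path, ΔS_gas = nR ln(V₂/V₁) = 3.43 × 8.314 × ln(71.7/12.5) = 49.8 J/K.

ΔS_gas = 49.8 J/K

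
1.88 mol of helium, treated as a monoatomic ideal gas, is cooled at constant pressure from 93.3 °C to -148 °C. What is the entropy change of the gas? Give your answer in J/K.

In kelvin: T₁ = 366.45 K, T₂ = 125.15 K. At constant pressure, ΔS = nC_p ln(T₂/T₁) with C_p = 5R/2 = 20.79 J mol⁻¹ K⁻¹.
ΔS = 1.88 × 20.79 × ln(125.15/366.45) = -42 J/K.

ΔS = -42 J/K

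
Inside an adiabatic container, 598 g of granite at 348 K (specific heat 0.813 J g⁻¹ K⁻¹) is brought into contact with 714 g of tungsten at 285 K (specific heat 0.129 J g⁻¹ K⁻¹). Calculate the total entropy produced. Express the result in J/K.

ΔS_total = 1.48 J/K

Energy balance: T_f = (m₁c₁T₁ + m₂c₂T₂)/(m₁c₁ + m₂c₂) = 337.97 K.
ΔS₁ = m₁c₁ ln(T_f/T₁) = 486.174 × ln(337.97/348) = -14.22 J/K.
ΔS₂ = m₂c₂ ln(T_f/T₂) = 92.106 × ln(337.97/285) = 15.7 J/K.
ΔS_total = -14.22 + 15.7 = 1.48 J/K.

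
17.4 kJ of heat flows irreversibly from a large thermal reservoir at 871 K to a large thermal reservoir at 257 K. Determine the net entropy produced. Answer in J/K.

ΔS_total = 47.7 J/K

ΔS_hot = −Q/T_H = −17400/871 = -19.98 J/K and ΔS_cold = +Q/T_C = 17400/257 = 67.7 J/K.
ΔS_total = -19.98 + 67.7 = 47.7 J/K, positive as the second law requires.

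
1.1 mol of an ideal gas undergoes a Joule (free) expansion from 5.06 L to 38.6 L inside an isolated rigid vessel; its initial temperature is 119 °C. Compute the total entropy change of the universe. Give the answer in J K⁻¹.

ΔS_universe = 18.6 J/K

No heat is exchanged and no work is done, so the ideal-gas temperature stays constant.
Entropy is a state function; using a reversible isothermal path, ΔS_gas = nR ln(V₂/V₁) = 1.1 × 8.314 × ln(38.6/5.06) = 18.6 J/K.
The insulated surroundings exchange no heat, so ΔS_surr = 0 and ΔS_universe = ΔS_gas.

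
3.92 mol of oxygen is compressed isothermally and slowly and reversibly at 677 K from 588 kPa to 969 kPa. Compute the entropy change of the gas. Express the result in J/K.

For an isothermal ideal gas ΔS_gas = nR ln(P₁/P₂) = 3.92 × 8.314 × ln(588/969) = -16.3 J/K.

ΔS_gas = -16.3 J/K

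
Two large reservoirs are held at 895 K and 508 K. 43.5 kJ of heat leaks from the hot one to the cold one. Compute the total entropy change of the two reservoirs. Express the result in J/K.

ΔS_total = 37 J/K

ΔS_hot = −Q/T_H = −43500/895 = -48.6 J/K and ΔS_cold = +Q/T_C = 43500/508 = 85.63 J/K.
ΔS_total = -48.6 + 85.63 = 37 J/K, positive as the second law requires.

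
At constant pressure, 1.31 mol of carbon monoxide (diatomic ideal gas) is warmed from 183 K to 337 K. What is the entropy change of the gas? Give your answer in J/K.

ΔS = 23.3 J/K

At constant pressure, ΔS = nC_p ln(T₂/T₁) with C_p = 7R/2 = 29.1 J mol⁻¹ K⁻¹.
ΔS = 1.31 × 29.1 × ln(337/183) = 23.3 J/K.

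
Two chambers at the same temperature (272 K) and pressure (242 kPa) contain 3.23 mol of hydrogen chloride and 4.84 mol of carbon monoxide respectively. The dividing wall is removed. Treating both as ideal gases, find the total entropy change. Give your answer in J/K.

Mole fractions: x_A = 3.23/8.07 = 0.4, x_B = 0.6.
ΔS_mix = −R(n_A ln x_A + n_B ln x_B) = −8.314 × (3.23 ln 0.4 + 4.84 ln 0.6) = 45.2 J/K.

ΔS_mix = 45.2 J/K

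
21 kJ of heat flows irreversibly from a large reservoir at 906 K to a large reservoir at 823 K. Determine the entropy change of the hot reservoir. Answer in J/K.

ΔS_hot = -23.2 J/K

The hot reservoir loses heat Q, so ΔS_hot = −Q/T_H = −21000/906 = -23.2 J/K.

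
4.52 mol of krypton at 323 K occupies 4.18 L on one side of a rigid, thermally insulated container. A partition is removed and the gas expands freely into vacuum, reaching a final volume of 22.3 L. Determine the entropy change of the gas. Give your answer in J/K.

ΔS_gas = 62.9 J/K

For an ideal gas in free expansion Q = 0 and W = 0, so T is unchanged.
Entropy is a state function; using a reversible isothermal path, ΔS_gas = nR ln(V₂/V₁) = 4.52 × 8.314 × ln(22.3/4.18) = 62.9 J/K.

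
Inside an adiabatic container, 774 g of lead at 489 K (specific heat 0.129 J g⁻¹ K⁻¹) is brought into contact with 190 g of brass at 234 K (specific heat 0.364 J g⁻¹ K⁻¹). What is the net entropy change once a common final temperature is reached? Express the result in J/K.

Energy balance: T_f = (m₁c₁T₁ + m₂c₂T₂)/(m₁c₁ + m₂c₂) = 384.65 K.
ΔS₁ = m₁c₁ ln(T_f/T₁) = 99.846 × ln(384.65/489) = -23.97 J/K.
ΔS₂ = m₂c₂ ln(T_f/T₂) = 69.16 × ln(384.65/234) = 34.37 J/K.
ΔS_total = -23.97 + 34.37 = 10.4 J/K.

ΔS_total = 10.4 J/K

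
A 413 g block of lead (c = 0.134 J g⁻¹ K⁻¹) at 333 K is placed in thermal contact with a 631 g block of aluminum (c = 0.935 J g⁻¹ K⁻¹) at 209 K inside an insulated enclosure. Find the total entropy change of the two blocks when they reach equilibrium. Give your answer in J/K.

Energy balance: T_f = (m₁c₁T₁ + m₂c₂T₂)/(m₁c₁ + m₂c₂) = 219.63 K.
ΔS₁ = m₁c₁ ln(T_f/T₁) = 55.342 × ln(219.63/333) = -23.03 J/K.
ΔS₂ = m₂c₂ ln(T_f/T₂) = 589.985 × ln(219.63/209) = 29.28 J/K.
ΔS_total = -23.03 + 29.28 = 6.25 J/K.

ΔS_total = 6.25 J/K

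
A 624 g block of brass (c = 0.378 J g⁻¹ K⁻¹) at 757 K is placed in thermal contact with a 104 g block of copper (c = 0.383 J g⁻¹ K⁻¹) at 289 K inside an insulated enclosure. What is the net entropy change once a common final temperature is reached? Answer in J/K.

ΔS_total = 12.6 J/K

Energy balance: T_f = (m₁c₁T₁ + m₂c₂T₂)/(m₁c₁ + m₂c₂) = 689.39 K.
ΔS₁ = m₁c₁ ln(T_f/T₁) = 235.872 × ln(689.39/757) = -22.07 J/K.
ΔS₂ = m₂c₂ ln(T_f/T₂) = 39.832 × ln(689.39/289) = 34.63 J/K.
ΔS_total = -22.07 + 34.63 = 12.6 J/K.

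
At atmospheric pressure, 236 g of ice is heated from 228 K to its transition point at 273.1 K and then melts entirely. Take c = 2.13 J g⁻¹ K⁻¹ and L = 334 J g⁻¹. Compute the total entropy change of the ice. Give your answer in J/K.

Warming step: ΔS₁ = m c ln(T_tr/T_i) = 236 × 2.13 × ln(273.1/228) = 90.73 J/K.
Phase change: ΔS₂ = +mL/T_tr = 236 × 334 / 273.1 = 288.6 J/K.
ΔS_total = (90.73) + (288.6) = 379 J/K.

ΔS = 379 J/K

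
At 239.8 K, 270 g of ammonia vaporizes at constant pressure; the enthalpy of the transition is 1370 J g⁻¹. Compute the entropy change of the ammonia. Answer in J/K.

ΔS = 1540 J/K

Heat absorbed by the substance: Q = mL = 270 × 1370 = 369900 J.
At constant T, ΔS = Q_rev/T = 369900 / 239.8 = 1540 J/K.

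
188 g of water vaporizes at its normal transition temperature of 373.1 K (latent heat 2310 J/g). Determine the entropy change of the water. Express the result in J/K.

ΔS = 1160 J/K

Heat absorbed by the substance: Q = mL = 188 × 2310 = 434280 J.
At constant T, ΔS = Q_rev/T = 434280 / 373.1 = 1160 J/K.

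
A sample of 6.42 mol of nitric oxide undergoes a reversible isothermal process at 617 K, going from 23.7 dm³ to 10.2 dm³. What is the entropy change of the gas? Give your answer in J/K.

For an isothermal ideal gas ΔS_gas = nR ln(V₂/V₁) = 6.42 × 8.314 × ln(10.2/23.7) = -45 J/K.

ΔS_gas = -45 J/K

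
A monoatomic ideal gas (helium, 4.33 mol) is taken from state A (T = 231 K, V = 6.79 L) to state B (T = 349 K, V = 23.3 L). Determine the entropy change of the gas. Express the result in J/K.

Entropy is a state function: ΔS = nC_V ln(T₂/T₁) + nR ln(V₂/V₁), with C_V = 3R/2 = 12.47 J mol⁻¹ K⁻¹ for a monoatomic ideal gas.
ΔS = 4.33 × [12.47 × ln(349/231) + 8.314 × ln(23.3/6.79)] = 66.7 J/K.

ΔS = 66.7 J/K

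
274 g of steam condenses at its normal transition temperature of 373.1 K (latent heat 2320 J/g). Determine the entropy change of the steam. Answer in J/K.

ΔS = -1700 J/K

Heat released by the substance: Q = −mL = −274 × 2320 = −635680 J.
At constant T, ΔS = Q_rev/T = −635680 / 373.1 = -1700 J/K.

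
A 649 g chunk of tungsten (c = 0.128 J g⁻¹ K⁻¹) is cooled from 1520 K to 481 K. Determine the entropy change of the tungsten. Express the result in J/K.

ΔS = -95.6 J/K

ΔS = ∫dQ_rev/T = m c ln(T₂/T₁) = 649 × 0.128 × ln(481/1520) = -95.6 J/K.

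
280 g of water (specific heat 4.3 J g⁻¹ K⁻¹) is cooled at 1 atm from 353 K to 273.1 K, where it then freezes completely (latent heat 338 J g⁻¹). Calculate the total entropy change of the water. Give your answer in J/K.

ΔS = -656 J/K

Cooling step: ΔS₁ = m c ln(T_tr/T_i) = 280 × 4.3 × ln(273.1/353) = -309 J/K.
Phase change: ΔS₂ = −mL/T_tr = −280 × 338 / 273.1 = -346.5 J/K.
ΔS_total = (-309) + (-346.5) = -656 J/K.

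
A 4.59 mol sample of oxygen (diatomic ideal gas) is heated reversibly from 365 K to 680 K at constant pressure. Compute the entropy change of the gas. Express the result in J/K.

ΔS = 83.1 J/K

At constant pressure, ΔS = nC_p ln(T₂/T₁) with C_p = 7R/2 = 29.1 J mol⁻¹ K⁻¹.
ΔS = 4.59 × 29.1 × ln(680/365) = 83.1 J/K.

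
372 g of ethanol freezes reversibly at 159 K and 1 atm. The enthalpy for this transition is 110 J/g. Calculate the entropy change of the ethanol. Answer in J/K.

ΔS = -257 J/K

Heat released by the substance: Q = −mL = −372 × 110 = −40920 J.
At constant T, ΔS = Q_rev/T = −40920 / 159 = -257 J/K.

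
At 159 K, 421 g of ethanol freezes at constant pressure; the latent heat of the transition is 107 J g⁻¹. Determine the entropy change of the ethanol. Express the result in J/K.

Heat released by the substance: Q = −mL = −421 × 107 = −45047 J.
At constant T, ΔS = Q_rev/T = −45047 / 159 = -283 J/K.

ΔS = -283 J/K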